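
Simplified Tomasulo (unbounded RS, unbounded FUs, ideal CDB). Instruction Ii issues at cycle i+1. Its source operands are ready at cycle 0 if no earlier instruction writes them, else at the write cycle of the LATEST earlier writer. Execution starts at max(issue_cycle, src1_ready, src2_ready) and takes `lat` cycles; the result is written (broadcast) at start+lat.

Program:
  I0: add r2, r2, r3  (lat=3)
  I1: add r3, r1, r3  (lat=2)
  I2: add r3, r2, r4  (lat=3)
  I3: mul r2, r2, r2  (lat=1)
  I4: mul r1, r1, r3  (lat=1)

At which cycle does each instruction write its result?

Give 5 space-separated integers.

Answer: 4 4 7 5 8

Derivation:
I0 add r2: issue@1 deps=(None,None) exec_start@1 write@4
I1 add r3: issue@2 deps=(None,None) exec_start@2 write@4
I2 add r3: issue@3 deps=(0,None) exec_start@4 write@7
I3 mul r2: issue@4 deps=(0,0) exec_start@4 write@5
I4 mul r1: issue@5 deps=(None,2) exec_start@7 write@8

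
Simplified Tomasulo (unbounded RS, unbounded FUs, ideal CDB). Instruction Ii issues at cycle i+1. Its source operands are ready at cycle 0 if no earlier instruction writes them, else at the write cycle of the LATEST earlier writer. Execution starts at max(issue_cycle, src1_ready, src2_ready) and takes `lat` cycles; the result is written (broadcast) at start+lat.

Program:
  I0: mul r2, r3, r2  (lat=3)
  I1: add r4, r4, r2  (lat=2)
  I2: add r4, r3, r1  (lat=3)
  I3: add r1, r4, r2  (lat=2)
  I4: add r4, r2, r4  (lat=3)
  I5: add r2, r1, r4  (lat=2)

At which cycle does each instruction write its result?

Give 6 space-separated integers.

Answer: 4 6 6 8 9 11

Derivation:
I0 mul r2: issue@1 deps=(None,None) exec_start@1 write@4
I1 add r4: issue@2 deps=(None,0) exec_start@4 write@6
I2 add r4: issue@3 deps=(None,None) exec_start@3 write@6
I3 add r1: issue@4 deps=(2,0) exec_start@6 write@8
I4 add r4: issue@5 deps=(0,2) exec_start@6 write@9
I5 add r2: issue@6 deps=(3,4) exec_start@9 write@11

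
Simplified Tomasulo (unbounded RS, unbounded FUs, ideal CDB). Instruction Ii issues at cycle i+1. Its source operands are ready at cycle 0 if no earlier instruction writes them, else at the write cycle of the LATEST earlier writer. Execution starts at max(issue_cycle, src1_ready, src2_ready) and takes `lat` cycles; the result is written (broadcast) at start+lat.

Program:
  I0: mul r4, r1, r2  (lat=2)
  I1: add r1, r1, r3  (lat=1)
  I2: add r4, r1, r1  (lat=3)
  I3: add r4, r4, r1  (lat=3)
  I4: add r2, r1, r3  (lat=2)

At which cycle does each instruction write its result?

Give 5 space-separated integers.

I0 mul r4: issue@1 deps=(None,None) exec_start@1 write@3
I1 add r1: issue@2 deps=(None,None) exec_start@2 write@3
I2 add r4: issue@3 deps=(1,1) exec_start@3 write@6
I3 add r4: issue@4 deps=(2,1) exec_start@6 write@9
I4 add r2: issue@5 deps=(1,None) exec_start@5 write@7

Answer: 3 3 6 9 7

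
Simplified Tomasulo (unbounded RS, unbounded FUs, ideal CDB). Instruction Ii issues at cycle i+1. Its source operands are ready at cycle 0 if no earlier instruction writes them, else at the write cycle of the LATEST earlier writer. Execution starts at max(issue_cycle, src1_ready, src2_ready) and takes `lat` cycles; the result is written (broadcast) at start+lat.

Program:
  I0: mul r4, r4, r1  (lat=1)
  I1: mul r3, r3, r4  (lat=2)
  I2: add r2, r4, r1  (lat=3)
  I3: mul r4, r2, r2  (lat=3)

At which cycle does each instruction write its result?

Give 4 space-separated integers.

Answer: 2 4 6 9

Derivation:
I0 mul r4: issue@1 deps=(None,None) exec_start@1 write@2
I1 mul r3: issue@2 deps=(None,0) exec_start@2 write@4
I2 add r2: issue@3 deps=(0,None) exec_start@3 write@6
I3 mul r4: issue@4 deps=(2,2) exec_start@6 write@9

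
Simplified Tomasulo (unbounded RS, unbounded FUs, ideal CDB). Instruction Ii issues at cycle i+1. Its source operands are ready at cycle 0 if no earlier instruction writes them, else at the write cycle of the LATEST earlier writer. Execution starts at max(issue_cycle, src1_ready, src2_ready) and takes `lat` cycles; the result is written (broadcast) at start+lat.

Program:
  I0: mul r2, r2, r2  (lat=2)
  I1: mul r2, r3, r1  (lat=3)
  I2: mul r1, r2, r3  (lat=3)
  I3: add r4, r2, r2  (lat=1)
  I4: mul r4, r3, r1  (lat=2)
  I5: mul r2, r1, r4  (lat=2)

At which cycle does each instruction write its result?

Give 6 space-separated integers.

I0 mul r2: issue@1 deps=(None,None) exec_start@1 write@3
I1 mul r2: issue@2 deps=(None,None) exec_start@2 write@5
I2 mul r1: issue@3 deps=(1,None) exec_start@5 write@8
I3 add r4: issue@4 deps=(1,1) exec_start@5 write@6
I4 mul r4: issue@5 deps=(None,2) exec_start@8 write@10
I5 mul r2: issue@6 deps=(2,4) exec_start@10 write@12

Answer: 3 5 8 6 10 12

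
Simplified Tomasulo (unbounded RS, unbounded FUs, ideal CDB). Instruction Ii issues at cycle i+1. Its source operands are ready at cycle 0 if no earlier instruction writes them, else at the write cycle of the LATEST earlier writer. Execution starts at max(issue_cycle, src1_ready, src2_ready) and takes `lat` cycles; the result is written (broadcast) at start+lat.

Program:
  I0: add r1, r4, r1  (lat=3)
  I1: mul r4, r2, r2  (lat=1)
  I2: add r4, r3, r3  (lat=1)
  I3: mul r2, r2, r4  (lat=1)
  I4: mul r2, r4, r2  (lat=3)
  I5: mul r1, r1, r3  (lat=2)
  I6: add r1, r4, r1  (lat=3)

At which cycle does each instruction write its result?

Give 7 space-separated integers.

I0 add r1: issue@1 deps=(None,None) exec_start@1 write@4
I1 mul r4: issue@2 deps=(None,None) exec_start@2 write@3
I2 add r4: issue@3 deps=(None,None) exec_start@3 write@4
I3 mul r2: issue@4 deps=(None,2) exec_start@4 write@5
I4 mul r2: issue@5 deps=(2,3) exec_start@5 write@8
I5 mul r1: issue@6 deps=(0,None) exec_start@6 write@8
I6 add r1: issue@7 deps=(2,5) exec_start@8 write@11

Answer: 4 3 4 5 8 8 11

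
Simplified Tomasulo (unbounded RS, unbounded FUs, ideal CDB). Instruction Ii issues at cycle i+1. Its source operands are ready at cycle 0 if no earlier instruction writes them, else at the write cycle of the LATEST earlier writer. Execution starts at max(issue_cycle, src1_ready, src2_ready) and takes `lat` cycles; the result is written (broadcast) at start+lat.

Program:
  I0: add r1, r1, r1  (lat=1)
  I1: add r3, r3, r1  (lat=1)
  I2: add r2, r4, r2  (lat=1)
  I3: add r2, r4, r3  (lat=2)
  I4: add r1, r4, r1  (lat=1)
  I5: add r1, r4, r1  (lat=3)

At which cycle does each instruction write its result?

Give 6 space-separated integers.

Answer: 2 3 4 6 6 9

Derivation:
I0 add r1: issue@1 deps=(None,None) exec_start@1 write@2
I1 add r3: issue@2 deps=(None,0) exec_start@2 write@3
I2 add r2: issue@3 deps=(None,None) exec_start@3 write@4
I3 add r2: issue@4 deps=(None,1) exec_start@4 write@6
I4 add r1: issue@5 deps=(None,0) exec_start@5 write@6
I5 add r1: issue@6 deps=(None,4) exec_start@6 write@9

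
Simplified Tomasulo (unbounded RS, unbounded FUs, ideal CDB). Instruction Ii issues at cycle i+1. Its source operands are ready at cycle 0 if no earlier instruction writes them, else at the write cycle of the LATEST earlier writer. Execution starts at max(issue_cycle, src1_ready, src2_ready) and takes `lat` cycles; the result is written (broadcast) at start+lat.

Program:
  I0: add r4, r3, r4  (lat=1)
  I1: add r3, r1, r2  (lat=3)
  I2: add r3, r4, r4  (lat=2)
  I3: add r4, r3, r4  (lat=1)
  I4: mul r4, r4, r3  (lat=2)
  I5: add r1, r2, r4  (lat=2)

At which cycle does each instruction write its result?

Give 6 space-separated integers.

Answer: 2 5 5 6 8 10

Derivation:
I0 add r4: issue@1 deps=(None,None) exec_start@1 write@2
I1 add r3: issue@2 deps=(None,None) exec_start@2 write@5
I2 add r3: issue@3 deps=(0,0) exec_start@3 write@5
I3 add r4: issue@4 deps=(2,0) exec_start@5 write@6
I4 mul r4: issue@5 deps=(3,2) exec_start@6 write@8
I5 add r1: issue@6 deps=(None,4) exec_start@8 write@10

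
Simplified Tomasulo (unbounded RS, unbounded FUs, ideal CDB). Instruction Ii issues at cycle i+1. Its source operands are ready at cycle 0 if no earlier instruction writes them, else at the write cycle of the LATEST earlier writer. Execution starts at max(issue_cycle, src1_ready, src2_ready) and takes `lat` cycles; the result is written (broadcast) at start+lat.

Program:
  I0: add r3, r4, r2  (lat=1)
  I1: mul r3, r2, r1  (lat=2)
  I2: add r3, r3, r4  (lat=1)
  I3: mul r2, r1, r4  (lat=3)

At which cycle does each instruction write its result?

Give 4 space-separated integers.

I0 add r3: issue@1 deps=(None,None) exec_start@1 write@2
I1 mul r3: issue@2 deps=(None,None) exec_start@2 write@4
I2 add r3: issue@3 deps=(1,None) exec_start@4 write@5
I3 mul r2: issue@4 deps=(None,None) exec_start@4 write@7

Answer: 2 4 5 7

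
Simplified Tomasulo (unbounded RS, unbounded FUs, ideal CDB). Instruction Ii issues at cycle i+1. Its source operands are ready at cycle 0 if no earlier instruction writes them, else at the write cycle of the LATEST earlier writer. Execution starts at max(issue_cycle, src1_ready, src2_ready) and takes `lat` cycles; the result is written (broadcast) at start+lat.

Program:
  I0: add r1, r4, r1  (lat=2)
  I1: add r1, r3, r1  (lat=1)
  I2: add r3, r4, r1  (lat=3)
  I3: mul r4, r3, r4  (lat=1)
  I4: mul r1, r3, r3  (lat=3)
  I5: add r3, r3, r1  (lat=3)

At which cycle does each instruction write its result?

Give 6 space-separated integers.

I0 add r1: issue@1 deps=(None,None) exec_start@1 write@3
I1 add r1: issue@2 deps=(None,0) exec_start@3 write@4
I2 add r3: issue@3 deps=(None,1) exec_start@4 write@7
I3 mul r4: issue@4 deps=(2,None) exec_start@7 write@8
I4 mul r1: issue@5 deps=(2,2) exec_start@7 write@10
I5 add r3: issue@6 deps=(2,4) exec_start@10 write@13

Answer: 3 4 7 8 10 13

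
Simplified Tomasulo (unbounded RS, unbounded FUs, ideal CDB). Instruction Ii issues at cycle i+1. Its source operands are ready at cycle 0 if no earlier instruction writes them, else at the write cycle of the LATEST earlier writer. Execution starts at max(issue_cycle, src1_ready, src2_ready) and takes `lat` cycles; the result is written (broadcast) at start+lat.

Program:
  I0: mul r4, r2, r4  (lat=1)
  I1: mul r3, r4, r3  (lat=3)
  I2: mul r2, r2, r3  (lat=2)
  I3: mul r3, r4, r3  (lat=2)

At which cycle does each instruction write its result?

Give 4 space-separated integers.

Answer: 2 5 7 7

Derivation:
I0 mul r4: issue@1 deps=(None,None) exec_start@1 write@2
I1 mul r3: issue@2 deps=(0,None) exec_start@2 write@5
I2 mul r2: issue@3 deps=(None,1) exec_start@5 write@7
I3 mul r3: issue@4 deps=(0,1) exec_start@5 write@7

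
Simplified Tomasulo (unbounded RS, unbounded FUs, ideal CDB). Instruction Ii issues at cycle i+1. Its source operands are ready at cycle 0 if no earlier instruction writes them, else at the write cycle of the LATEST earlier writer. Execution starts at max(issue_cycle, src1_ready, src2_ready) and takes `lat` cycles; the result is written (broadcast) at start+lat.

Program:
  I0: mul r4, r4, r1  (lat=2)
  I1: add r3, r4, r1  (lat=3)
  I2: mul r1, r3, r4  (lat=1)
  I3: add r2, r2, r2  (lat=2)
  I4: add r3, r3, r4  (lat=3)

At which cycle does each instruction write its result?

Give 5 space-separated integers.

Answer: 3 6 7 6 9

Derivation:
I0 mul r4: issue@1 deps=(None,None) exec_start@1 write@3
I1 add r3: issue@2 deps=(0,None) exec_start@3 write@6
I2 mul r1: issue@3 deps=(1,0) exec_start@6 write@7
I3 add r2: issue@4 deps=(None,None) exec_start@4 write@6
I4 add r3: issue@5 deps=(1,0) exec_start@6 write@9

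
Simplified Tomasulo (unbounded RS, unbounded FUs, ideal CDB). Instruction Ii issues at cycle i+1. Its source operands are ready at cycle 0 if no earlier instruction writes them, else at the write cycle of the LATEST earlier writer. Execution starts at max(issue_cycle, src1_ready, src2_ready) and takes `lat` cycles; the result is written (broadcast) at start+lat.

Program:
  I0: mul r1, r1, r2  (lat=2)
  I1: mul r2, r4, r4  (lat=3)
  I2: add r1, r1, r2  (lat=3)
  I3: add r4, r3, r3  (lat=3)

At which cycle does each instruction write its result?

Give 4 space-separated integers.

I0 mul r1: issue@1 deps=(None,None) exec_start@1 write@3
I1 mul r2: issue@2 deps=(None,None) exec_start@2 write@5
I2 add r1: issue@3 deps=(0,1) exec_start@5 write@8
I3 add r4: issue@4 deps=(None,None) exec_start@4 write@7

Answer: 3 5 8 7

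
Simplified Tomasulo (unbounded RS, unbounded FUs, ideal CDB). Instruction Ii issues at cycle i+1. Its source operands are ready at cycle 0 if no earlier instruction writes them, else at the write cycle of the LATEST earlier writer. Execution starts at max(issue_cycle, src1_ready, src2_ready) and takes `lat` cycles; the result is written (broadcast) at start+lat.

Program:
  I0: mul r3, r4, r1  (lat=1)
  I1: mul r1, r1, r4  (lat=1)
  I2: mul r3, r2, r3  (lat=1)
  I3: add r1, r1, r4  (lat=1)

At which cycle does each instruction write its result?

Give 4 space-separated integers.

I0 mul r3: issue@1 deps=(None,None) exec_start@1 write@2
I1 mul r1: issue@2 deps=(None,None) exec_start@2 write@3
I2 mul r3: issue@3 deps=(None,0) exec_start@3 write@4
I3 add r1: issue@4 deps=(1,None) exec_start@4 write@5

Answer: 2 3 4 5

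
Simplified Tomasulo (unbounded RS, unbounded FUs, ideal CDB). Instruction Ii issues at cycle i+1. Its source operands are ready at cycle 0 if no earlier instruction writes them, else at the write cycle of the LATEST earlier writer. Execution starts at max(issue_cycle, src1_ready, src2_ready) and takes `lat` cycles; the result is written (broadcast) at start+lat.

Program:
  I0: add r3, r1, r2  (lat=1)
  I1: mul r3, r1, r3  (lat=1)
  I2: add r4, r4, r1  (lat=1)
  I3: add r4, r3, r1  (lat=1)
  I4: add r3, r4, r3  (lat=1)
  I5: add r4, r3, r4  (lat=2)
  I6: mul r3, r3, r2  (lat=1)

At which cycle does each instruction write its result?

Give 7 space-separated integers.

I0 add r3: issue@1 deps=(None,None) exec_start@1 write@2
I1 mul r3: issue@2 deps=(None,0) exec_start@2 write@3
I2 add r4: issue@3 deps=(None,None) exec_start@3 write@4
I3 add r4: issue@4 deps=(1,None) exec_start@4 write@5
I4 add r3: issue@5 deps=(3,1) exec_start@5 write@6
I5 add r4: issue@6 deps=(4,3) exec_start@6 write@8
I6 mul r3: issue@7 deps=(4,None) exec_start@7 write@8

Answer: 2 3 4 5 6 8 8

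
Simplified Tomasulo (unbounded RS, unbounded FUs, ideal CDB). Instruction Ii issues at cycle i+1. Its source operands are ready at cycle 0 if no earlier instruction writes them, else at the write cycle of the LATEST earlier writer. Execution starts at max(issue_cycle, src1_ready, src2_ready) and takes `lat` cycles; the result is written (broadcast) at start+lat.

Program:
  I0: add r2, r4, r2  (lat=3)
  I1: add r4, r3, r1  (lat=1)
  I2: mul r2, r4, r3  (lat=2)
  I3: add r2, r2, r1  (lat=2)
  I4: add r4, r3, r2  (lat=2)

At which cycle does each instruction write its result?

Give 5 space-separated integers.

I0 add r2: issue@1 deps=(None,None) exec_start@1 write@4
I1 add r4: issue@2 deps=(None,None) exec_start@2 write@3
I2 mul r2: issue@3 deps=(1,None) exec_start@3 write@5
I3 add r2: issue@4 deps=(2,None) exec_start@5 write@7
I4 add r4: issue@5 deps=(None,3) exec_start@7 write@9

Answer: 4 3 5 7 9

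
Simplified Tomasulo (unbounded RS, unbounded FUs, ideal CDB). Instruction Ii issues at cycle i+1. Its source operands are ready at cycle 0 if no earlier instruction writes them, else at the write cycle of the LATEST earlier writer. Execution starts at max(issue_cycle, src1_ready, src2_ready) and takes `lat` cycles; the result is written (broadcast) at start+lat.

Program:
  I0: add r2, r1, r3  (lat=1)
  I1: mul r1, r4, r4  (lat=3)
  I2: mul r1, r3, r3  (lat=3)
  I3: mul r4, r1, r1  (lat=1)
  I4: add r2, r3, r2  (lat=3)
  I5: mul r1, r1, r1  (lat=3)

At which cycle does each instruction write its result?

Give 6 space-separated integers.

I0 add r2: issue@1 deps=(None,None) exec_start@1 write@2
I1 mul r1: issue@2 deps=(None,None) exec_start@2 write@5
I2 mul r1: issue@3 deps=(None,None) exec_start@3 write@6
I3 mul r4: issue@4 deps=(2,2) exec_start@6 write@7
I4 add r2: issue@5 deps=(None,0) exec_start@5 write@8
I5 mul r1: issue@6 deps=(2,2) exec_start@6 write@9

Answer: 2 5 6 7 8 9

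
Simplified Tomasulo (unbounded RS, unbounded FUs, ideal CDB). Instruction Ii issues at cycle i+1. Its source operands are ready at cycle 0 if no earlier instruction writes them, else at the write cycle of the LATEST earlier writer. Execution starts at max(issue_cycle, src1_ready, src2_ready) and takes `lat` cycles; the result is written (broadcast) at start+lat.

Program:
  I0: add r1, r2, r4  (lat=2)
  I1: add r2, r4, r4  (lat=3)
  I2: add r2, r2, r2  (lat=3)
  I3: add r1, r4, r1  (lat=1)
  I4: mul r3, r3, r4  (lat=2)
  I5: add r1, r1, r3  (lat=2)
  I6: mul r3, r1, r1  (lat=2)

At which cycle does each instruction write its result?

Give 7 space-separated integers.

Answer: 3 5 8 5 7 9 11

Derivation:
I0 add r1: issue@1 deps=(None,None) exec_start@1 write@3
I1 add r2: issue@2 deps=(None,None) exec_start@2 write@5
I2 add r2: issue@3 deps=(1,1) exec_start@5 write@8
I3 add r1: issue@4 deps=(None,0) exec_start@4 write@5
I4 mul r3: issue@5 deps=(None,None) exec_start@5 write@7
I5 add r1: issue@6 deps=(3,4) exec_start@7 write@9
I6 mul r3: issue@7 deps=(5,5) exec_start@9 write@11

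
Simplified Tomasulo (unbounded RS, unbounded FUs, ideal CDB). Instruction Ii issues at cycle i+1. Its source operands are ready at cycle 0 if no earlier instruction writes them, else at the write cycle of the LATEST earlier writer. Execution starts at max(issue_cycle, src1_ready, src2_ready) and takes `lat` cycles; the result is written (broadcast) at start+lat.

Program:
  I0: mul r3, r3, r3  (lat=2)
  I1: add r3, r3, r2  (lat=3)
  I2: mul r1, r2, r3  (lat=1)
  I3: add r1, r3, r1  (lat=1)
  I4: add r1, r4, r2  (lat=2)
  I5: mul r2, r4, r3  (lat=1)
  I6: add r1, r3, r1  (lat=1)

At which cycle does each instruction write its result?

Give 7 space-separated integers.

Answer: 3 6 7 8 7 7 8

Derivation:
I0 mul r3: issue@1 deps=(None,None) exec_start@1 write@3
I1 add r3: issue@2 deps=(0,None) exec_start@3 write@6
I2 mul r1: issue@3 deps=(None,1) exec_start@6 write@7
I3 add r1: issue@4 deps=(1,2) exec_start@7 write@8
I4 add r1: issue@5 deps=(None,None) exec_start@5 write@7
I5 mul r2: issue@6 deps=(None,1) exec_start@6 write@7
I6 add r1: issue@7 deps=(1,4) exec_start@7 write@8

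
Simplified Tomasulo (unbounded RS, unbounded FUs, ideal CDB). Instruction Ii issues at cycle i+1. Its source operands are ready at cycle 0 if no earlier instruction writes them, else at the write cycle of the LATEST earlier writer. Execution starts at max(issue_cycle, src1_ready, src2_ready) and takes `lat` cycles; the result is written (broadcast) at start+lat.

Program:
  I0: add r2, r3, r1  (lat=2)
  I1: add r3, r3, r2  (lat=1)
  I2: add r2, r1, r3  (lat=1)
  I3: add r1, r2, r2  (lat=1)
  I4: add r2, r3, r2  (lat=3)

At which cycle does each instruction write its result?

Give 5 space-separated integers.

I0 add r2: issue@1 deps=(None,None) exec_start@1 write@3
I1 add r3: issue@2 deps=(None,0) exec_start@3 write@4
I2 add r2: issue@3 deps=(None,1) exec_start@4 write@5
I3 add r1: issue@4 deps=(2,2) exec_start@5 write@6
I4 add r2: issue@5 deps=(1,2) exec_start@5 write@8

Answer: 3 4 5 6 8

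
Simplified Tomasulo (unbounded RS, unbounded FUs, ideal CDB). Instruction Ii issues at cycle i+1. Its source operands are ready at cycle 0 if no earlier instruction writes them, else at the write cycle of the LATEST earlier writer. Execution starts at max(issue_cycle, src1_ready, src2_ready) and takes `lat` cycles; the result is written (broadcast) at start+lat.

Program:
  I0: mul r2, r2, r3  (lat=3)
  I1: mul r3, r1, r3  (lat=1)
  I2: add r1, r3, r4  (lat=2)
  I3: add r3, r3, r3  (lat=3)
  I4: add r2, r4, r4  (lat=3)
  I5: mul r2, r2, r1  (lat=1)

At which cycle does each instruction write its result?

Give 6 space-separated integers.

I0 mul r2: issue@1 deps=(None,None) exec_start@1 write@4
I1 mul r3: issue@2 deps=(None,None) exec_start@2 write@3
I2 add r1: issue@3 deps=(1,None) exec_start@3 write@5
I3 add r3: issue@4 deps=(1,1) exec_start@4 write@7
I4 add r2: issue@5 deps=(None,None) exec_start@5 write@8
I5 mul r2: issue@6 deps=(4,2) exec_start@8 write@9

Answer: 4 3 5 7 8 9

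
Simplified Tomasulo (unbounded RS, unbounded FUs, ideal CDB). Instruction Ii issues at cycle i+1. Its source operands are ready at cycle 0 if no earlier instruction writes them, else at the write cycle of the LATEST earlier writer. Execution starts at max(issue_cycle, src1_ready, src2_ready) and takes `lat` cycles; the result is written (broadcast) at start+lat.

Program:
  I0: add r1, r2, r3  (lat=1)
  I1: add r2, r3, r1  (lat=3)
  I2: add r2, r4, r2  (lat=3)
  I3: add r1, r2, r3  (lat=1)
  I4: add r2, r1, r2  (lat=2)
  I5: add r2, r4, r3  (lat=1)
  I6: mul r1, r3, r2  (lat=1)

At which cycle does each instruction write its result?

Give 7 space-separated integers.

I0 add r1: issue@1 deps=(None,None) exec_start@1 write@2
I1 add r2: issue@2 deps=(None,0) exec_start@2 write@5
I2 add r2: issue@3 deps=(None,1) exec_start@5 write@8
I3 add r1: issue@4 deps=(2,None) exec_start@8 write@9
I4 add r2: issue@5 deps=(3,2) exec_start@9 write@11
I5 add r2: issue@6 deps=(None,None) exec_start@6 write@7
I6 mul r1: issue@7 deps=(None,5) exec_start@7 write@8

Answer: 2 5 8 9 11 7 8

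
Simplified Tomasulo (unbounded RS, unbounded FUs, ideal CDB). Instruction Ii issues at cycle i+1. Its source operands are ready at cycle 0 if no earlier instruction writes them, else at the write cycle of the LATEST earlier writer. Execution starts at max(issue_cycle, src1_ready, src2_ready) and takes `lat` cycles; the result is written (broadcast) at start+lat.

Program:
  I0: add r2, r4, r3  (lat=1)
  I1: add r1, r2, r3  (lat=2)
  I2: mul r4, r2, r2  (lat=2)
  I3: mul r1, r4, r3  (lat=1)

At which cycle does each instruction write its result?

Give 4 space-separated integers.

Answer: 2 4 5 6

Derivation:
I0 add r2: issue@1 deps=(None,None) exec_start@1 write@2
I1 add r1: issue@2 deps=(0,None) exec_start@2 write@4
I2 mul r4: issue@3 deps=(0,0) exec_start@3 write@5
I3 mul r1: issue@4 deps=(2,None) exec_start@5 write@6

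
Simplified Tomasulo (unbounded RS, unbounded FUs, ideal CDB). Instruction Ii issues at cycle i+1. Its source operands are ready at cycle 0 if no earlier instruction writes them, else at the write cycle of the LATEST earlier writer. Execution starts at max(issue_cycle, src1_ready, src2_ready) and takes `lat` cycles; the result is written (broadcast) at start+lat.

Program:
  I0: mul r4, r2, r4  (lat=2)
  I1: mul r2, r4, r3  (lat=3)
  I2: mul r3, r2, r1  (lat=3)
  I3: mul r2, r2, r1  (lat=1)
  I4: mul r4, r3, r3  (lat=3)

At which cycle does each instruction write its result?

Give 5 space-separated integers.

Answer: 3 6 9 7 12

Derivation:
I0 mul r4: issue@1 deps=(None,None) exec_start@1 write@3
I1 mul r2: issue@2 deps=(0,None) exec_start@3 write@6
I2 mul r3: issue@3 deps=(1,None) exec_start@6 write@9
I3 mul r2: issue@4 deps=(1,None) exec_start@6 write@7
I4 mul r4: issue@5 deps=(2,2) exec_start@9 write@12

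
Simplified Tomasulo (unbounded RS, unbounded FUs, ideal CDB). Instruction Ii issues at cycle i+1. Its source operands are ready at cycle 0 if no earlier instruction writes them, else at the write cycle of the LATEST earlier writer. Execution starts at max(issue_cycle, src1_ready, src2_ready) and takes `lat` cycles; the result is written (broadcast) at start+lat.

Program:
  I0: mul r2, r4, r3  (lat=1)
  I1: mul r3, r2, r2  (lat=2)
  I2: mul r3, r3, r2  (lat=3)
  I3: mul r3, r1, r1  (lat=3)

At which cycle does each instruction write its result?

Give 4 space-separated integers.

I0 mul r2: issue@1 deps=(None,None) exec_start@1 write@2
I1 mul r3: issue@2 deps=(0,0) exec_start@2 write@4
I2 mul r3: issue@3 deps=(1,0) exec_start@4 write@7
I3 mul r3: issue@4 deps=(None,None) exec_start@4 write@7

Answer: 2 4 7 7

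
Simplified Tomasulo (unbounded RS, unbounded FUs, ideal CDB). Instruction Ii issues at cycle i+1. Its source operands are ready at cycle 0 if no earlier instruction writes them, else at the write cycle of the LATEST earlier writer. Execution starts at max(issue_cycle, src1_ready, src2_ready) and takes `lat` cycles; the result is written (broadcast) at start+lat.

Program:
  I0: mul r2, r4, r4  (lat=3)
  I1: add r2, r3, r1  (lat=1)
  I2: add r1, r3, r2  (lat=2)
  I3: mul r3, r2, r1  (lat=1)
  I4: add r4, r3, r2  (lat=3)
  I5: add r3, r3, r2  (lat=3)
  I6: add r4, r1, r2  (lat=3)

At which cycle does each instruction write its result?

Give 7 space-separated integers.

Answer: 4 3 5 6 9 9 10

Derivation:
I0 mul r2: issue@1 deps=(None,None) exec_start@1 write@4
I1 add r2: issue@2 deps=(None,None) exec_start@2 write@3
I2 add r1: issue@3 deps=(None,1) exec_start@3 write@5
I3 mul r3: issue@4 deps=(1,2) exec_start@5 write@6
I4 add r4: issue@5 deps=(3,1) exec_start@6 write@9
I5 add r3: issue@6 deps=(3,1) exec_start@6 write@9
I6 add r4: issue@7 deps=(2,1) exec_start@7 write@10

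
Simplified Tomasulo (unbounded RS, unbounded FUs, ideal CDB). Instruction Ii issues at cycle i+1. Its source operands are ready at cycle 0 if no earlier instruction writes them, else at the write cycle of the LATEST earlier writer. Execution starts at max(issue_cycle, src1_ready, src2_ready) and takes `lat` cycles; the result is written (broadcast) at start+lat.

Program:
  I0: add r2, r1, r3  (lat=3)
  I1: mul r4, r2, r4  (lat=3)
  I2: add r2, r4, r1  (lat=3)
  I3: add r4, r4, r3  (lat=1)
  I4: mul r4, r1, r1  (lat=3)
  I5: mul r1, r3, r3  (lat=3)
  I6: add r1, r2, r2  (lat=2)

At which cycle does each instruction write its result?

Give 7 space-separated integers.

I0 add r2: issue@1 deps=(None,None) exec_start@1 write@4
I1 mul r4: issue@2 deps=(0,None) exec_start@4 write@7
I2 add r2: issue@3 deps=(1,None) exec_start@7 write@10
I3 add r4: issue@4 deps=(1,None) exec_start@7 write@8
I4 mul r4: issue@5 deps=(None,None) exec_start@5 write@8
I5 mul r1: issue@6 deps=(None,None) exec_start@6 write@9
I6 add r1: issue@7 deps=(2,2) exec_start@10 write@12

Answer: 4 7 10 8 8 9 12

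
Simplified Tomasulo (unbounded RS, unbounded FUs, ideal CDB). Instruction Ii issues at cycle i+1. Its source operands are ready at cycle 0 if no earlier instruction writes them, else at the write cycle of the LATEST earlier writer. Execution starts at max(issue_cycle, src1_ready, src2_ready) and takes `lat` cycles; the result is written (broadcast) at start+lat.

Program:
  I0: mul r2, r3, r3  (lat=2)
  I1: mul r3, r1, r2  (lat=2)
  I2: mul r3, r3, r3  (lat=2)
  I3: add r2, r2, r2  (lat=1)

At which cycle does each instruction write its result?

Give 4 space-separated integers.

Answer: 3 5 7 5

Derivation:
I0 mul r2: issue@1 deps=(None,None) exec_start@1 write@3
I1 mul r3: issue@2 deps=(None,0) exec_start@3 write@5
I2 mul r3: issue@3 deps=(1,1) exec_start@5 write@7
I3 add r2: issue@4 deps=(0,0) exec_start@4 write@5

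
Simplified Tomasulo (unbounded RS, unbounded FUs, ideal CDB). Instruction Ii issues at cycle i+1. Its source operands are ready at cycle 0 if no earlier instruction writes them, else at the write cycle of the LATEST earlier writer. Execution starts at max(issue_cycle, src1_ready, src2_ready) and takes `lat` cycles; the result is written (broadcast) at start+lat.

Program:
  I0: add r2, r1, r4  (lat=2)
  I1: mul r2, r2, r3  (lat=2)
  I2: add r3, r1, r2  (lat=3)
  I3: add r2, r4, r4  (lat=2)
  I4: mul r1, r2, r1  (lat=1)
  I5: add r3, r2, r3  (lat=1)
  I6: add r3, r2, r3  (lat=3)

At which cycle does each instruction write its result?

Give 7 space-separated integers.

I0 add r2: issue@1 deps=(None,None) exec_start@1 write@3
I1 mul r2: issue@2 deps=(0,None) exec_start@3 write@5
I2 add r3: issue@3 deps=(None,1) exec_start@5 write@8
I3 add r2: issue@4 deps=(None,None) exec_start@4 write@6
I4 mul r1: issue@5 deps=(3,None) exec_start@6 write@7
I5 add r3: issue@6 deps=(3,2) exec_start@8 write@9
I6 add r3: issue@7 deps=(3,5) exec_start@9 write@12

Answer: 3 5 8 6 7 9 12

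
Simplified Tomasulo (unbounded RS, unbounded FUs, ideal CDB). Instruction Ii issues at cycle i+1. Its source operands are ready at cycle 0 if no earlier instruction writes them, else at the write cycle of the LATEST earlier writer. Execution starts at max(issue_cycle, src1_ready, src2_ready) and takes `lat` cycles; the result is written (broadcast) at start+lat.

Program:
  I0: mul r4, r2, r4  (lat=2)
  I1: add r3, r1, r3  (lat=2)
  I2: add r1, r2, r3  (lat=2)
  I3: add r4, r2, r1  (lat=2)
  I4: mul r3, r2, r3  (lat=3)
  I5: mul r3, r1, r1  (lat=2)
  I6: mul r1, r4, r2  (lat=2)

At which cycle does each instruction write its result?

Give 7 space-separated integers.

Answer: 3 4 6 8 8 8 10

Derivation:
I0 mul r4: issue@1 deps=(None,None) exec_start@1 write@3
I1 add r3: issue@2 deps=(None,None) exec_start@2 write@4
I2 add r1: issue@3 deps=(None,1) exec_start@4 write@6
I3 add r4: issue@4 deps=(None,2) exec_start@6 write@8
I4 mul r3: issue@5 deps=(None,1) exec_start@5 write@8
I5 mul r3: issue@6 deps=(2,2) exec_start@6 write@8
I6 mul r1: issue@7 deps=(3,None) exec_start@8 write@10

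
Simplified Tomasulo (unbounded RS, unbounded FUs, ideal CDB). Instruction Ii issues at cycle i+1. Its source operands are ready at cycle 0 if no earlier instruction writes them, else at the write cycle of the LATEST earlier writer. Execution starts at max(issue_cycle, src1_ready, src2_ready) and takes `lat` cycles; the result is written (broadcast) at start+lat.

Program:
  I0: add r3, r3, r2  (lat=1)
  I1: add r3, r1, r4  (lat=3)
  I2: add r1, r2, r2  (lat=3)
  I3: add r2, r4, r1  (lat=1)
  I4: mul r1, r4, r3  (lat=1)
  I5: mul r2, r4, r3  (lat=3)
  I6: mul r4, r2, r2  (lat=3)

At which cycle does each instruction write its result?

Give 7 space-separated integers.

I0 add r3: issue@1 deps=(None,None) exec_start@1 write@2
I1 add r3: issue@2 deps=(None,None) exec_start@2 write@5
I2 add r1: issue@3 deps=(None,None) exec_start@3 write@6
I3 add r2: issue@4 deps=(None,2) exec_start@6 write@7
I4 mul r1: issue@5 deps=(None,1) exec_start@5 write@6
I5 mul r2: issue@6 deps=(None,1) exec_start@6 write@9
I6 mul r4: issue@7 deps=(5,5) exec_start@9 write@12

Answer: 2 5 6 7 6 9 12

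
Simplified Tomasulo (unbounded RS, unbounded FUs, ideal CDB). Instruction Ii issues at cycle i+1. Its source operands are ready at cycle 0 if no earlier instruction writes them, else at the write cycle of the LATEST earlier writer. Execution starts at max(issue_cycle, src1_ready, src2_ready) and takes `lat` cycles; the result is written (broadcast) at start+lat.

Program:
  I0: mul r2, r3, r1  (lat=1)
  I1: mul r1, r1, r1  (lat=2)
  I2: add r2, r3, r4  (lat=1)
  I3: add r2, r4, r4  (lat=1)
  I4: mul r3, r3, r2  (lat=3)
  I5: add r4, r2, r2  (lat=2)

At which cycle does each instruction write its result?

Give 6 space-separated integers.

Answer: 2 4 4 5 8 8

Derivation:
I0 mul r2: issue@1 deps=(None,None) exec_start@1 write@2
I1 mul r1: issue@2 deps=(None,None) exec_start@2 write@4
I2 add r2: issue@3 deps=(None,None) exec_start@3 write@4
I3 add r2: issue@4 deps=(None,None) exec_start@4 write@5
I4 mul r3: issue@5 deps=(None,3) exec_start@5 write@8
I5 add r4: issue@6 deps=(3,3) exec_start@6 write@8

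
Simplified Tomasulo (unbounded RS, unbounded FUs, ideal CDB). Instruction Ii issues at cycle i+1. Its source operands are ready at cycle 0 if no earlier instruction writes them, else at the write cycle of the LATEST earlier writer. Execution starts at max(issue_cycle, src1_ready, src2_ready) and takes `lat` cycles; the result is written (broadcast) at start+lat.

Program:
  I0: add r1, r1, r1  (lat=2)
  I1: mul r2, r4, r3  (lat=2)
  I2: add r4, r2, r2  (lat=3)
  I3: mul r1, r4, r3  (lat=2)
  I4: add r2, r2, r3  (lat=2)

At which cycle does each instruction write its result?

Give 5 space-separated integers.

Answer: 3 4 7 9 7

Derivation:
I0 add r1: issue@1 deps=(None,None) exec_start@1 write@3
I1 mul r2: issue@2 deps=(None,None) exec_start@2 write@4
I2 add r4: issue@3 deps=(1,1) exec_start@4 write@7
I3 mul r1: issue@4 deps=(2,None) exec_start@7 write@9
I4 add r2: issue@5 deps=(1,None) exec_start@5 write@7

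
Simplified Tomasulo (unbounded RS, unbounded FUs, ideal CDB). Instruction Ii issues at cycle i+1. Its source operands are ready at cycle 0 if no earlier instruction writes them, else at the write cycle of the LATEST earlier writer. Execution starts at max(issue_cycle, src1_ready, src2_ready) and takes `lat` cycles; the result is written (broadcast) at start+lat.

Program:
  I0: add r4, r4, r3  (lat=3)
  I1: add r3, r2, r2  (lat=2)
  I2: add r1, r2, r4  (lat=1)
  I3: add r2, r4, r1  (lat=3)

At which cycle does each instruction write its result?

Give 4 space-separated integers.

I0 add r4: issue@1 deps=(None,None) exec_start@1 write@4
I1 add r3: issue@2 deps=(None,None) exec_start@2 write@4
I2 add r1: issue@3 deps=(None,0) exec_start@4 write@5
I3 add r2: issue@4 deps=(0,2) exec_start@5 write@8

Answer: 4 4 5 8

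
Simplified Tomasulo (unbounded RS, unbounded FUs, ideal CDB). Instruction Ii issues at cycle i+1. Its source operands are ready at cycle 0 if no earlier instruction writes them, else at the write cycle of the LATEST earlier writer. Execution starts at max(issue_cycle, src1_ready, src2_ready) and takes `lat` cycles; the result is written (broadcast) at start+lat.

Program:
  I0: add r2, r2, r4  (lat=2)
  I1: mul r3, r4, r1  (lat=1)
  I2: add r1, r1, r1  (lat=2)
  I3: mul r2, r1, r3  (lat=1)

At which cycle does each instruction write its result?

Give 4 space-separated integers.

I0 add r2: issue@1 deps=(None,None) exec_start@1 write@3
I1 mul r3: issue@2 deps=(None,None) exec_start@2 write@3
I2 add r1: issue@3 deps=(None,None) exec_start@3 write@5
I3 mul r2: issue@4 deps=(2,1) exec_start@5 write@6

Answer: 3 3 5 6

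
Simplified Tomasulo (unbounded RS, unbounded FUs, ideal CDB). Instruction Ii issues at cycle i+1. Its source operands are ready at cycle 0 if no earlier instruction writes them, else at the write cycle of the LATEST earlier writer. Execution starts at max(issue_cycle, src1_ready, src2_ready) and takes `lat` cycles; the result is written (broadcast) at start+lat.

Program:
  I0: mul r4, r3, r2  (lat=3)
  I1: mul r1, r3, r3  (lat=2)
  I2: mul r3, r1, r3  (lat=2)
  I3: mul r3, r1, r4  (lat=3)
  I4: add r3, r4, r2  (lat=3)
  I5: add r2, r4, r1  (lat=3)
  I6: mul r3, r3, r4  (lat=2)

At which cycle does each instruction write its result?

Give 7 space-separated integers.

Answer: 4 4 6 7 8 9 10

Derivation:
I0 mul r4: issue@1 deps=(None,None) exec_start@1 write@4
I1 mul r1: issue@2 deps=(None,None) exec_start@2 write@4
I2 mul r3: issue@3 deps=(1,None) exec_start@4 write@6
I3 mul r3: issue@4 deps=(1,0) exec_start@4 write@7
I4 add r3: issue@5 deps=(0,None) exec_start@5 write@8
I5 add r2: issue@6 deps=(0,1) exec_start@6 write@9
I6 mul r3: issue@7 deps=(4,0) exec_start@8 write@10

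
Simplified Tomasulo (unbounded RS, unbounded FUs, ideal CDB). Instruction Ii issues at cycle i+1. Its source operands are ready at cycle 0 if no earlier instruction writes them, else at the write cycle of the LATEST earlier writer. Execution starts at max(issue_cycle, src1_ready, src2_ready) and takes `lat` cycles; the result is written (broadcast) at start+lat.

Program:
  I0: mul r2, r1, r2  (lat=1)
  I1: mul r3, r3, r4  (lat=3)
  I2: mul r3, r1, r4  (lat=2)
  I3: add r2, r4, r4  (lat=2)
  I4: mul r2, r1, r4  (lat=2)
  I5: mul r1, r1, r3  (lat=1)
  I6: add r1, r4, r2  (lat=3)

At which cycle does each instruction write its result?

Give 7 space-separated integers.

Answer: 2 5 5 6 7 7 10

Derivation:
I0 mul r2: issue@1 deps=(None,None) exec_start@1 write@2
I1 mul r3: issue@2 deps=(None,None) exec_start@2 write@5
I2 mul r3: issue@3 deps=(None,None) exec_start@3 write@5
I3 add r2: issue@4 deps=(None,None) exec_start@4 write@6
I4 mul r2: issue@5 deps=(None,None) exec_start@5 write@7
I5 mul r1: issue@6 deps=(None,2) exec_start@6 write@7
I6 add r1: issue@7 deps=(None,4) exec_start@7 write@10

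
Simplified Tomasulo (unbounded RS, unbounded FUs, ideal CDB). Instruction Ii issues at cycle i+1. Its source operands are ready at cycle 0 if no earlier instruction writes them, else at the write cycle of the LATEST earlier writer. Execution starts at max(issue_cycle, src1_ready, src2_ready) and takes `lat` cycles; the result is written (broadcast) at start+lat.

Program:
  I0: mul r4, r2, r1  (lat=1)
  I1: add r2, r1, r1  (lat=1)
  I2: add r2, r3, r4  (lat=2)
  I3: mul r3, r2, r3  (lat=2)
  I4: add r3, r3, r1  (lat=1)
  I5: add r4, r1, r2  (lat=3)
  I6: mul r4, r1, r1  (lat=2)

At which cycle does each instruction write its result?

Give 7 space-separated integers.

Answer: 2 3 5 7 8 9 9

Derivation:
I0 mul r4: issue@1 deps=(None,None) exec_start@1 write@2
I1 add r2: issue@2 deps=(None,None) exec_start@2 write@3
I2 add r2: issue@3 deps=(None,0) exec_start@3 write@5
I3 mul r3: issue@4 deps=(2,None) exec_start@5 write@7
I4 add r3: issue@5 deps=(3,None) exec_start@7 write@8
I5 add r4: issue@6 deps=(None,2) exec_start@6 write@9
I6 mul r4: issue@7 deps=(None,None) exec_start@7 write@9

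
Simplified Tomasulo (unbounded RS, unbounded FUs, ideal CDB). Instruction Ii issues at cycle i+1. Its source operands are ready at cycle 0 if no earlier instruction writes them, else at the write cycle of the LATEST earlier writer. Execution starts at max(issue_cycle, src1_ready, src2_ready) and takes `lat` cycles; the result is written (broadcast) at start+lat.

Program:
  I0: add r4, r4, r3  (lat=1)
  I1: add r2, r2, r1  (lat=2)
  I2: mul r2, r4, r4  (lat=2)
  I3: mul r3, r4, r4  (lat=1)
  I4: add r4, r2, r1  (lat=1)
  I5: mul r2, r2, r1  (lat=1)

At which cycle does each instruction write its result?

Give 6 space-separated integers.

Answer: 2 4 5 5 6 7

Derivation:
I0 add r4: issue@1 deps=(None,None) exec_start@1 write@2
I1 add r2: issue@2 deps=(None,None) exec_start@2 write@4
I2 mul r2: issue@3 deps=(0,0) exec_start@3 write@5
I3 mul r3: issue@4 deps=(0,0) exec_start@4 write@5
I4 add r4: issue@5 deps=(2,None) exec_start@5 write@6
I5 mul r2: issue@6 deps=(2,None) exec_start@6 write@7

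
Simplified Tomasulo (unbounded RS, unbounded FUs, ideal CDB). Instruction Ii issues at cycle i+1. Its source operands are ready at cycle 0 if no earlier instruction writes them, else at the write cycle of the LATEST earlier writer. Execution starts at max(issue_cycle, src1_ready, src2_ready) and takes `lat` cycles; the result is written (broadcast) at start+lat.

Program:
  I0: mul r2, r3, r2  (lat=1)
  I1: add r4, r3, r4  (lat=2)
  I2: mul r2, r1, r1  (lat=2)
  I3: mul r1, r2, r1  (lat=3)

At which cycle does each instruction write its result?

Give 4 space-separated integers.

I0 mul r2: issue@1 deps=(None,None) exec_start@1 write@2
I1 add r4: issue@2 deps=(None,None) exec_start@2 write@4
I2 mul r2: issue@3 deps=(None,None) exec_start@3 write@5
I3 mul r1: issue@4 deps=(2,None) exec_start@5 write@8

Answer: 2 4 5 8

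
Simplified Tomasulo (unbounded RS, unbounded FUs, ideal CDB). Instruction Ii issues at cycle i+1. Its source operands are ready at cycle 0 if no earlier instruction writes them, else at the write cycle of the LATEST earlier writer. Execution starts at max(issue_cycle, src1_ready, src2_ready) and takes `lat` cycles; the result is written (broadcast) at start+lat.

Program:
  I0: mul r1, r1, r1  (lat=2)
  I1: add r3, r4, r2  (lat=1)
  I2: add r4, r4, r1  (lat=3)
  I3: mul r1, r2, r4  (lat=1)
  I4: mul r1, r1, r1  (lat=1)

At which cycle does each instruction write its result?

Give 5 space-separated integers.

I0 mul r1: issue@1 deps=(None,None) exec_start@1 write@3
I1 add r3: issue@2 deps=(None,None) exec_start@2 write@3
I2 add r4: issue@3 deps=(None,0) exec_start@3 write@6
I3 mul r1: issue@4 deps=(None,2) exec_start@6 write@7
I4 mul r1: issue@5 deps=(3,3) exec_start@7 write@8

Answer: 3 3 6 7 8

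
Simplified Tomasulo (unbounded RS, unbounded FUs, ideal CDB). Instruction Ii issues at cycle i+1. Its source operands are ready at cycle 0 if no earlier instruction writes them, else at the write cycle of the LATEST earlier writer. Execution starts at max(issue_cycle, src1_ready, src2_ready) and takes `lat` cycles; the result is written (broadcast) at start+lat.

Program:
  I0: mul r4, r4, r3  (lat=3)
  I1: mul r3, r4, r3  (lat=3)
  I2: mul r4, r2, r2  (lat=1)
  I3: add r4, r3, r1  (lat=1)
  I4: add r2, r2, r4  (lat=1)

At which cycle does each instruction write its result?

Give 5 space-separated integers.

Answer: 4 7 4 8 9

Derivation:
I0 mul r4: issue@1 deps=(None,None) exec_start@1 write@4
I1 mul r3: issue@2 deps=(0,None) exec_start@4 write@7
I2 mul r4: issue@3 deps=(None,None) exec_start@3 write@4
I3 add r4: issue@4 deps=(1,None) exec_start@7 write@8
I4 add r2: issue@5 deps=(None,3) exec_start@8 write@9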